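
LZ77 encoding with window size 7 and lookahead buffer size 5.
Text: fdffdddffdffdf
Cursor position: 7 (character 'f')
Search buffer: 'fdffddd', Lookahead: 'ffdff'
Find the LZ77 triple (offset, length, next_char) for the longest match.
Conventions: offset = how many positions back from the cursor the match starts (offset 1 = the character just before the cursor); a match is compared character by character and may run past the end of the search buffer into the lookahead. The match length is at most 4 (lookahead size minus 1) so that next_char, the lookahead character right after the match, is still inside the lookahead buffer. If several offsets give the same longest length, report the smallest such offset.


Try each offset into the search buffer:
  offset=1 (pos 6, char 'd'): match length 0
  offset=2 (pos 5, char 'd'): match length 0
  offset=3 (pos 4, char 'd'): match length 0
  offset=4 (pos 3, char 'f'): match length 1
  offset=5 (pos 2, char 'f'): match length 3
  offset=6 (pos 1, char 'd'): match length 0
  offset=7 (pos 0, char 'f'): match length 1
Longest match has length 3 at offset 5.
next_char = character at position 7 + 3 = 10 -> 'f'

Best match: offset=5, length=3 (matching 'ffd' starting at position 2)
LZ77 triple: (5, 3, 'f')


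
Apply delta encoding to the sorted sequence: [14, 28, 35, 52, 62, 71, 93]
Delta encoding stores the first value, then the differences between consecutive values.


First value: 14
Deltas:
  28 - 14 = 14
  35 - 28 = 7
  52 - 35 = 17
  62 - 52 = 10
  71 - 62 = 9
  93 - 71 = 22


Delta encoded: [14, 14, 7, 17, 10, 9, 22]


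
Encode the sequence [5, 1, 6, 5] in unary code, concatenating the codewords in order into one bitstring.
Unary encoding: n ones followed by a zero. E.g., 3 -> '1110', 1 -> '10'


Encode each number as n ones followed by a terminating 0:
  5 -> 111110 (6 bits)
  1 -> 10 (2 bits)
  6 -> 1111110 (7 bits)
  5 -> 111110 (6 bits)
Total length = 6 + 2 + 7 + 6 = 21 bits.

Unary([5, 1, 6, 5]) = 111110101111110111110 (21 bits)


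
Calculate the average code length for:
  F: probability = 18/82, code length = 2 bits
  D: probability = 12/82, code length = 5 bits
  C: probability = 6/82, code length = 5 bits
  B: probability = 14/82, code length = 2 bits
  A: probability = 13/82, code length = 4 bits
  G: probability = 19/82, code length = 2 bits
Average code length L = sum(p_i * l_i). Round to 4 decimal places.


Weighted contributions p_i * l_i:
  F: (18/82) * 2 = 36/82
  D: (12/82) * 5 = 60/82
  C: (6/82) * 5 = 30/82
  B: (14/82) * 2 = 28/82
  A: (13/82) * 4 = 52/82
  G: (19/82) * 2 = 38/82
Sum = (36 + 60 + 30 + 28 + 52 + 38)/82 = 244/82

L = 244/82 = 2.9756 bits/symbol


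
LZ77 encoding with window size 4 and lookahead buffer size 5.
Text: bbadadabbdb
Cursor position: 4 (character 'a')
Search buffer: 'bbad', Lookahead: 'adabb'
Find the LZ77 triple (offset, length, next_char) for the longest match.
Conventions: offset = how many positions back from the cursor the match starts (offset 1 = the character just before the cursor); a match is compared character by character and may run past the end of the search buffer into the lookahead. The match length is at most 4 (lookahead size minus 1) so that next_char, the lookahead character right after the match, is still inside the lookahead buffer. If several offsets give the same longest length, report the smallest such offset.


Try each offset into the search buffer:
  offset=1 (pos 3, char 'd'): match length 0
  offset=2 (pos 2, char 'a'): match length 3
  offset=3 (pos 1, char 'b'): match length 0
  offset=4 (pos 0, char 'b'): match length 0
Longest match has length 3 at offset 2.
next_char = character at position 4 + 3 = 7 -> 'b'

Best match: offset=2, length=3 (matching 'ada' starting at position 2)
LZ77 triple: (2, 3, 'b')


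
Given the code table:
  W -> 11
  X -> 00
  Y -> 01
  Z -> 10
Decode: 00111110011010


Decoding:
00 -> X
11 -> W
11 -> W
10 -> Z
01 -> Y
10 -> Z
10 -> Z


Result: XWWZYZZ


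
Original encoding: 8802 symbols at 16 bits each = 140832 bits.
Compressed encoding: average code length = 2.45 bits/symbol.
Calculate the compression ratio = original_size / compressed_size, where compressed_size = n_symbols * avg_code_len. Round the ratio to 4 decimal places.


original_size = n_symbols * orig_bits = 8802 * 16 = 140832 bits
compressed_size = n_symbols * avg_code_len = 8802 * 2.45 = 21564.9 bits
ratio = original_size / compressed_size = 140832 / 21564.9 = 6.5306

Compression ratio = 6.5306


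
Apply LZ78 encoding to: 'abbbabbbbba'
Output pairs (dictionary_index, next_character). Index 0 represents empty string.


LZ78 encoding steps:
Dictionary: {0: ''}
Step 1: w='' (idx 0), next='a' -> output (0, 'a'), add 'a' as idx 1
Step 2: w='' (idx 0), next='b' -> output (0, 'b'), add 'b' as idx 2
Step 3: w='b' (idx 2), next='b' -> output (2, 'b'), add 'bb' as idx 3
Step 4: w='a' (idx 1), next='b' -> output (1, 'b'), add 'ab' as idx 4
Step 5: w='bb' (idx 3), next='b' -> output (3, 'b'), add 'bbb' as idx 5
Step 6: w='b' (idx 2), next='a' -> output (2, 'a'), add 'ba' as idx 6


Encoded: [(0, 'a'), (0, 'b'), (2, 'b'), (1, 'b'), (3, 'b'), (2, 'a')]


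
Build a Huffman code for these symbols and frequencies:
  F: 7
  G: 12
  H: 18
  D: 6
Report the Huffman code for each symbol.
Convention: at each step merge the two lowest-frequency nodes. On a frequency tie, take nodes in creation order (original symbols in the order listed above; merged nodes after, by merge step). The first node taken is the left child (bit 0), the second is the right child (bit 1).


Huffman tree construction:
Step 1: Merge D(6) + F(7) = 13
Step 2: Merge G(12) + (D+F)(13) = 25
Step 3: Merge H(18) + (G+(D+F))(25) = 43
Read each symbol's code off the tree from the root (left child = 0, right child = 1).

Codes:
  F: 111 (length 3)
  G: 10 (length 2)
  H: 0 (length 1)
  D: 110 (length 3)
Average code length: 81/43 = 1.8837 bits/symbol


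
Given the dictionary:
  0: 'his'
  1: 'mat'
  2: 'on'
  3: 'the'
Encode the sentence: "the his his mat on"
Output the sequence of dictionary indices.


Look up each word in the dictionary:
  'the' -> 3
  'his' -> 0
  'his' -> 0
  'mat' -> 1
  'on' -> 2

Encoded: [3, 0, 0, 1, 2]


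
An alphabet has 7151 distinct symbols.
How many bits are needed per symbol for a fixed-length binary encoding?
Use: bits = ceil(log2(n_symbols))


log2(7151) = 12.8039
Bracket: 2^12 = 4096 < 7151 <= 2^13 = 8192
So ceil(log2(7151)) = 13

bits = ceil(log2(7151)) = ceil(12.8039) = 13 bits


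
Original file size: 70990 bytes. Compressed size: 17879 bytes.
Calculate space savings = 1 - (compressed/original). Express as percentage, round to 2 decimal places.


ratio = compressed/original = 17879/70990 = 0.251852
savings = 1 - ratio = 1 - 0.251852 = 0.748148
as a percentage: 0.748148 * 100 = 74.81%

Space savings = 1 - 17879/70990 = 74.81%


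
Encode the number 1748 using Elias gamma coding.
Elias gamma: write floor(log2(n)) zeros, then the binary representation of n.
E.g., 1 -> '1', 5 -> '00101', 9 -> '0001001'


num_bits = floor(log2(1748)) + 1 = 11
leading_zeros = num_bits - 1 = 10
binary(1748) = 11011010100

Elias gamma(1748) = '0000000000' + '11011010100' = 000000000011011010100 (21 bits)


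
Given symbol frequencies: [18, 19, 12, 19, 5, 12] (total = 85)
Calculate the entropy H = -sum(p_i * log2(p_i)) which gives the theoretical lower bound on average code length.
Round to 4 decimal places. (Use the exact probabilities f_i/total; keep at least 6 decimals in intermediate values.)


Per-symbol terms -p_i * log2(p_i) with p_i = f_i/85:
  p = 18/85 = 0.211765: log2(p) = -2.239466, -p*log2(p) = 0.474240
  p = 19/85 = 0.223529: log2(p) = -2.161463, -p*log2(p) = 0.483151
  p = 12/85 = 0.141176: log2(p) = -2.824428, -p*log2(p) = 0.398743
  p = 19/85 = 0.223529: log2(p) = -2.161463, -p*log2(p) = 0.483151
  p = 5/85 = 0.058824: log2(p) = -4.087463, -p*log2(p) = 0.240439
  p = 12/85 = 0.141176: log2(p) = -2.824428, -p*log2(p) = 0.398743
H = 0.474240 + 0.483151 + 0.398743 + 0.483151 + 0.240439 + 0.398743 = 2.478467

H = 2.4785 bits/symbol


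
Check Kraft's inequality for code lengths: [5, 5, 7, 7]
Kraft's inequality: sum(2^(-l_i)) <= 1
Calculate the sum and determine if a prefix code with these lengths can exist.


Sum = 2^(-5) + 2^(-5) + 2^(-7) + 2^(-7)
    = 0.03125 + 0.03125 + 0.0078125 + 0.0078125
    = 10/128 = 0.078125
Since 0.078125 <= 1, Kraft's inequality IS satisfied.
A prefix code with these lengths CAN exist.

Kraft sum = 0.078125. Satisfied.


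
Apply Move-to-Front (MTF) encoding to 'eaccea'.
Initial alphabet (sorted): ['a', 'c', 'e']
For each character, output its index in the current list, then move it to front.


MTF encoding:
'e': index 2 in ['a', 'c', 'e'] -> ['e', 'a', 'c']
'a': index 1 in ['e', 'a', 'c'] -> ['a', 'e', 'c']
'c': index 2 in ['a', 'e', 'c'] -> ['c', 'a', 'e']
'c': index 0 in ['c', 'a', 'e'] -> ['c', 'a', 'e']
'e': index 2 in ['c', 'a', 'e'] -> ['e', 'c', 'a']
'a': index 2 in ['e', 'c', 'a'] -> ['a', 'e', 'c']


Output: [2, 1, 2, 0, 2, 2]


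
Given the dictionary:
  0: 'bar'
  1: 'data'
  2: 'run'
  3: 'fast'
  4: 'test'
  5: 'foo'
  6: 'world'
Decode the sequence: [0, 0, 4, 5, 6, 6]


Look up each index in the dictionary:
  0 -> 'bar'
  0 -> 'bar'
  4 -> 'test'
  5 -> 'foo'
  6 -> 'world'
  6 -> 'world'

Decoded: "bar bar test foo world world"


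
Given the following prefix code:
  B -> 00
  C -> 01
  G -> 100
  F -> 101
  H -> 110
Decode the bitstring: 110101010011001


Decoding step by step:
Bits 110 -> H
Bits 101 -> F
Bits 01 -> C
Bits 00 -> B
Bits 110 -> H
Bits 01 -> C


Decoded message: HFCBHC


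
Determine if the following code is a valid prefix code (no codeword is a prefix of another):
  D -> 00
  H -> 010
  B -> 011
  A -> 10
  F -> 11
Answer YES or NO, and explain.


Checking each pair (does one codeword prefix another?):
  D='00' vs H='010': no prefix
  D='00' vs B='011': no prefix
  D='00' vs A='10': no prefix
  D='00' vs F='11': no prefix
  H='010' vs D='00': no prefix
  H='010' vs B='011': no prefix
  H='010' vs A='10': no prefix
  H='010' vs F='11': no prefix
  B='011' vs D='00': no prefix
  B='011' vs H='010': no prefix
  B='011' vs A='10': no prefix
  B='011' vs F='11': no prefix
  A='10' vs D='00': no prefix
  A='10' vs H='010': no prefix
  A='10' vs B='011': no prefix
  A='10' vs F='11': no prefix
  F='11' vs D='00': no prefix
  F='11' vs H='010': no prefix
  F='11' vs B='011': no prefix
  F='11' vs A='10': no prefix
No violation found over all pairs.

YES -- this is a valid prefix code. No codeword is a prefix of any other codeword.


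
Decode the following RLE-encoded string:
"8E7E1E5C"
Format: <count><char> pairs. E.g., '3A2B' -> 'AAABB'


Expanding each <count><char> pair:
  8E -> 'EEEEEEEE'
  7E -> 'EEEEEEE'
  1E -> 'E'
  5C -> 'CCCCC'

Decoded = EEEEEEEEEEEEEEEECCCCC


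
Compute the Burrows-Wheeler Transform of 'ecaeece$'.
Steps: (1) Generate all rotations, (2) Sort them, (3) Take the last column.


Rotations (sorted):
  0: $ecaeece -> last char: e
  1: aeece$ec -> last char: c
  2: caeece$e -> last char: e
  3: ce$ecaee -> last char: e
  4: e$ecaeec -> last char: c
  5: ecaeece$ -> last char: $
  6: ece$ecae -> last char: e
  7: eece$eca -> last char: a


BWT = eceec$ea


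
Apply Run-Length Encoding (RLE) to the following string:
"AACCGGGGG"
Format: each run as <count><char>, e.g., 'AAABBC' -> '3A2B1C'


Scanning runs left to right:
  i=0: run of 'A' x 2 -> '2A'
  i=2: run of 'C' x 2 -> '2C'
  i=4: run of 'G' x 5 -> '5G'

RLE = 2A2C5G


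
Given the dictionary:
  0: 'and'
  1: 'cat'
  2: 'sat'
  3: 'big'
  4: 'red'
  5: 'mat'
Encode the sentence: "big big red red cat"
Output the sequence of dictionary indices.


Look up each word in the dictionary:
  'big' -> 3
  'big' -> 3
  'red' -> 4
  'red' -> 4
  'cat' -> 1

Encoded: [3, 3, 4, 4, 1]


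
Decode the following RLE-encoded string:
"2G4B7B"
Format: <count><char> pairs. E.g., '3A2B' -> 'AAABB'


Expanding each <count><char> pair:
  2G -> 'GG'
  4B -> 'BBBB'
  7B -> 'BBBBBBB'

Decoded = GGBBBBBBBBBBB


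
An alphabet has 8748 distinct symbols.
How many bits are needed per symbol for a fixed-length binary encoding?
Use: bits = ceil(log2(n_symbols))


log2(8748) = 13.0947
Bracket: 2^13 = 8192 < 8748 <= 2^14 = 16384
So ceil(log2(8748)) = 14

bits = ceil(log2(8748)) = ceil(13.0947) = 14 bits


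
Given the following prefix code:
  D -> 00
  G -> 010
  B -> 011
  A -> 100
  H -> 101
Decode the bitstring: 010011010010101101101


Decoding step by step:
Bits 010 -> G
Bits 011 -> B
Bits 010 -> G
Bits 010 -> G
Bits 101 -> H
Bits 101 -> H
Bits 101 -> H


Decoded message: GBGGHHH


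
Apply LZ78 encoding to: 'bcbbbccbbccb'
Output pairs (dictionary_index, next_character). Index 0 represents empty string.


LZ78 encoding steps:
Dictionary: {0: ''}
Step 1: w='' (idx 0), next='b' -> output (0, 'b'), add 'b' as idx 1
Step 2: w='' (idx 0), next='c' -> output (0, 'c'), add 'c' as idx 2
Step 3: w='b' (idx 1), next='b' -> output (1, 'b'), add 'bb' as idx 3
Step 4: w='b' (idx 1), next='c' -> output (1, 'c'), add 'bc' as idx 4
Step 5: w='c' (idx 2), next='b' -> output (2, 'b'), add 'cb' as idx 5
Step 6: w='bc' (idx 4), next='c' -> output (4, 'c'), add 'bcc' as idx 6
Step 7: w='b' (idx 1), end of input -> output (1, '')


Encoded: [(0, 'b'), (0, 'c'), (1, 'b'), (1, 'c'), (2, 'b'), (4, 'c'), (1, '')]


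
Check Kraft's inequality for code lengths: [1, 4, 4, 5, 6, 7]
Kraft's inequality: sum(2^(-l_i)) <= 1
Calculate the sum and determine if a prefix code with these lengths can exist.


Sum = 2^(-1) + 2^(-4) + 2^(-4) + 2^(-5) + 2^(-6) + 2^(-7)
    = 0.5 + 0.0625 + 0.0625 + 0.03125 + 0.015625 + 0.0078125
    = 87/128 = 0.6796875
Since 0.6796875 <= 1, Kraft's inequality IS satisfied.
A prefix code with these lengths CAN exist.

Kraft sum = 0.6796875. Satisfied.


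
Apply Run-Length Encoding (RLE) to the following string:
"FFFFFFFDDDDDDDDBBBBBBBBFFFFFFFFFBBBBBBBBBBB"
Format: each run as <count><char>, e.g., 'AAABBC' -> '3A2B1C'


Scanning runs left to right:
  i=0: run of 'F' x 7 -> '7F'
  i=7: run of 'D' x 8 -> '8D'
  i=15: run of 'B' x 8 -> '8B'
  i=23: run of 'F' x 9 -> '9F'
  i=32: run of 'B' x 11 -> '11B'

RLE = 7F8D8B9F11B


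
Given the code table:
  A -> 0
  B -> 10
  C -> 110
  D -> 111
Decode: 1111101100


Decoding:
111 -> D
110 -> C
110 -> C
0 -> A


Result: DCCA


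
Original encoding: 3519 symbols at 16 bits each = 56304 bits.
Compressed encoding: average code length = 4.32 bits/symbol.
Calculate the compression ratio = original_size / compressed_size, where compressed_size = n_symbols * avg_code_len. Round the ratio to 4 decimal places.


original_size = n_symbols * orig_bits = 3519 * 16 = 56304 bits
compressed_size = n_symbols * avg_code_len = 3519 * 4.32 = 15202.08 bits
ratio = original_size / compressed_size = 56304 / 15202.08 = 3.7037

Compression ratio = 3.7037


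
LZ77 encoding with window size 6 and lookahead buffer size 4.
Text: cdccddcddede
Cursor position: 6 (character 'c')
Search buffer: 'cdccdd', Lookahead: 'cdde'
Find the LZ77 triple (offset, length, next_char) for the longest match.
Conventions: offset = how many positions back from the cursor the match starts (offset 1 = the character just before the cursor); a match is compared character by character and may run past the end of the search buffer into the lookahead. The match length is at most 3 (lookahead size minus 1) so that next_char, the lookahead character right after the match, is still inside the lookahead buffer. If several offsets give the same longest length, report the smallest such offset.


Try each offset into the search buffer:
  offset=1 (pos 5, char 'd'): match length 0
  offset=2 (pos 4, char 'd'): match length 0
  offset=3 (pos 3, char 'c'): match length 3
  offset=4 (pos 2, char 'c'): match length 1
  offset=5 (pos 1, char 'd'): match length 0
  offset=6 (pos 0, char 'c'): match length 2
Longest match has length 3 at offset 3.
next_char = character at position 6 + 3 = 9 -> 'e'

Best match: offset=3, length=3 (matching 'cdd' starting at position 3)
LZ77 triple: (3, 3, 'e')


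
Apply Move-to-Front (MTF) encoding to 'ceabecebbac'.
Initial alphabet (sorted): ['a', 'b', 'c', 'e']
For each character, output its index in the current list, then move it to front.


MTF encoding:
'c': index 2 in ['a', 'b', 'c', 'e'] -> ['c', 'a', 'b', 'e']
'e': index 3 in ['c', 'a', 'b', 'e'] -> ['e', 'c', 'a', 'b']
'a': index 2 in ['e', 'c', 'a', 'b'] -> ['a', 'e', 'c', 'b']
'b': index 3 in ['a', 'e', 'c', 'b'] -> ['b', 'a', 'e', 'c']
'e': index 2 in ['b', 'a', 'e', 'c'] -> ['e', 'b', 'a', 'c']
'c': index 3 in ['e', 'b', 'a', 'c'] -> ['c', 'e', 'b', 'a']
'e': index 1 in ['c', 'e', 'b', 'a'] -> ['e', 'c', 'b', 'a']
'b': index 2 in ['e', 'c', 'b', 'a'] -> ['b', 'e', 'c', 'a']
'b': index 0 in ['b', 'e', 'c', 'a'] -> ['b', 'e', 'c', 'a']
'a': index 3 in ['b', 'e', 'c', 'a'] -> ['a', 'b', 'e', 'c']
'c': index 3 in ['a', 'b', 'e', 'c'] -> ['c', 'a', 'b', 'e']


Output: [2, 3, 2, 3, 2, 3, 1, 2, 0, 3, 3]


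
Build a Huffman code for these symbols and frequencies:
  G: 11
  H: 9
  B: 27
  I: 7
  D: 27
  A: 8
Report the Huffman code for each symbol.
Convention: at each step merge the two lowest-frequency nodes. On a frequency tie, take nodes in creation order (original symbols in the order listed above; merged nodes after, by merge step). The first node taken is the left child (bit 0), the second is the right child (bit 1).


Huffman tree construction:
Step 1: Merge I(7) + A(8) = 15
Step 2: Merge H(9) + G(11) = 20
Step 3: Merge (I+A)(15) + (H+G)(20) = 35
Step 4: Merge B(27) + D(27) = 54
Step 5: Merge ((I+A)+(H+G))(35) + (B+D)(54) = 89
Read each symbol's code off the tree from the root (left child = 0, right child = 1).

Codes:
  G: 011 (length 3)
  H: 010 (length 3)
  B: 10 (length 2)
  I: 000 (length 3)
  D: 11 (length 2)
  A: 001 (length 3)
Average code length: 213/89 = 2.3933 bits/symbol


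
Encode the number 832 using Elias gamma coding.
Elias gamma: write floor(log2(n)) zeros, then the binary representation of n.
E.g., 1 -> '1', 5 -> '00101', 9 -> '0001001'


num_bits = floor(log2(832)) + 1 = 10
leading_zeros = num_bits - 1 = 9
binary(832) = 1101000000

Elias gamma(832) = '000000000' + '1101000000' = 0000000001101000000 (19 bits)


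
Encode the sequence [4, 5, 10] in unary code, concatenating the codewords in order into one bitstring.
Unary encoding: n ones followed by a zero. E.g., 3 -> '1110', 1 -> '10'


Encode each number as n ones followed by a terminating 0:
  4 -> 11110 (5 bits)
  5 -> 111110 (6 bits)
  10 -> 11111111110 (11 bits)
Total length = 5 + 6 + 11 = 22 bits.

Unary([4, 5, 10]) = 1111011111011111111110 (22 bits)


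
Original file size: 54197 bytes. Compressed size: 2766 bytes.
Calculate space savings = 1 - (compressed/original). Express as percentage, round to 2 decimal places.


ratio = compressed/original = 2766/54197 = 0.051036
savings = 1 - ratio = 1 - 0.051036 = 0.948964
as a percentage: 0.948964 * 100 = 94.9%

Space savings = 1 - 2766/54197 = 94.9%


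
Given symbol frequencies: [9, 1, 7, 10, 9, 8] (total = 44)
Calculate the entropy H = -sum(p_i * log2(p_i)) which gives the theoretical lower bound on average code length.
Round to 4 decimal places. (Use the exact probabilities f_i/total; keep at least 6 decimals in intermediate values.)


Per-symbol terms -p_i * log2(p_i) with p_i = f_i/44:
  p = 9/44 = 0.204545: log2(p) = -2.289507, -p*log2(p) = 0.468308
  p = 1/44 = 0.022727: log2(p) = -5.459432, -p*log2(p) = 0.124078
  p = 7/44 = 0.159091: log2(p) = -2.652077, -p*log2(p) = 0.421921
  p = 10/44 = 0.227273: log2(p) = -2.137504, -p*log2(p) = 0.485796
  p = 9/44 = 0.204545: log2(p) = -2.289507, -p*log2(p) = 0.468308
  p = 8/44 = 0.181818: log2(p) = -2.459432, -p*log2(p) = 0.447169
H = 0.468308 + 0.124078 + 0.421921 + 0.485796 + 0.468308 + 0.447169 = 2.415580

H = 2.4156 bits/symbol


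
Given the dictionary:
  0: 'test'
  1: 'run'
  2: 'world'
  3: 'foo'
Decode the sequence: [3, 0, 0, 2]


Look up each index in the dictionary:
  3 -> 'foo'
  0 -> 'test'
  0 -> 'test'
  2 -> 'world'

Decoded: "foo test test world"


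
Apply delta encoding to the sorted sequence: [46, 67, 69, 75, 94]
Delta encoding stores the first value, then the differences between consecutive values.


First value: 46
Deltas:
  67 - 46 = 21
  69 - 67 = 2
  75 - 69 = 6
  94 - 75 = 19


Delta encoded: [46, 21, 2, 6, 19]


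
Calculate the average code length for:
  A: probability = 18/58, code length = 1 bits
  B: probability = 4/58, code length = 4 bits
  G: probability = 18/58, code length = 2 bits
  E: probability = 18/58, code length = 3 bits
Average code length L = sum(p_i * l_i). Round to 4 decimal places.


Weighted contributions p_i * l_i:
  A: (18/58) * 1 = 18/58
  B: (4/58) * 4 = 16/58
  G: (18/58) * 2 = 36/58
  E: (18/58) * 3 = 54/58
Sum = (18 + 16 + 36 + 54)/58 = 124/58

L = 124/58 = 2.1379 bits/symbol


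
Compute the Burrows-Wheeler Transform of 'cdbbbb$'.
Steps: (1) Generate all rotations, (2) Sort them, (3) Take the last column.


Rotations (sorted):
  0: $cdbbbb -> last char: b
  1: b$cdbbb -> last char: b
  2: bb$cdbb -> last char: b
  3: bbb$cdb -> last char: b
  4: bbbb$cd -> last char: d
  5: cdbbbb$ -> last char: $
  6: dbbbb$c -> last char: c


BWT = bbbbd$c


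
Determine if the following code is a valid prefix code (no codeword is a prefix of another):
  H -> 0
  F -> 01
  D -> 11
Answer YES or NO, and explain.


Checking each pair (does one codeword prefix another?):
  H='0' vs F='01': prefix -- VIOLATION

NO -- this is NOT a valid prefix code. H (0) is a prefix of F (01).


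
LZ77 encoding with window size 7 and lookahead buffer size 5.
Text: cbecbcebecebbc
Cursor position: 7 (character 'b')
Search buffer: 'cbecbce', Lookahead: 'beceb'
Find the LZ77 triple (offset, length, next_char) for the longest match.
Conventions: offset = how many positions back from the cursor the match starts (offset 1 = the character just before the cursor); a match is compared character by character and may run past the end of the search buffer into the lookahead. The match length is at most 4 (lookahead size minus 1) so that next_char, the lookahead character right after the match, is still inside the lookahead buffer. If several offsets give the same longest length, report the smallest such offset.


Try each offset into the search buffer:
  offset=1 (pos 6, char 'e'): match length 0
  offset=2 (pos 5, char 'c'): match length 0
  offset=3 (pos 4, char 'b'): match length 1
  offset=4 (pos 3, char 'c'): match length 0
  offset=5 (pos 2, char 'e'): match length 0
  offset=6 (pos 1, char 'b'): match length 3
  offset=7 (pos 0, char 'c'): match length 0
Longest match has length 3 at offset 6.
next_char = character at position 7 + 3 = 10 -> 'e'

Best match: offset=6, length=3 (matching 'bec' starting at position 1)
LZ77 triple: (6, 3, 'e')


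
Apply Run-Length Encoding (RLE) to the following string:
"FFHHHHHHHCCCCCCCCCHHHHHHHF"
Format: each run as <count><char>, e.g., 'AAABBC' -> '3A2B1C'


Scanning runs left to right:
  i=0: run of 'F' x 2 -> '2F'
  i=2: run of 'H' x 7 -> '7H'
  i=9: run of 'C' x 9 -> '9C'
  i=18: run of 'H' x 7 -> '7H'
  i=25: run of 'F' x 1 -> '1F'

RLE = 2F7H9C7H1F


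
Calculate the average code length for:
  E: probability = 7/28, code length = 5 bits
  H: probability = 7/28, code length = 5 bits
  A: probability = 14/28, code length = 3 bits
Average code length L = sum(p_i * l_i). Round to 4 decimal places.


Weighted contributions p_i * l_i:
  E: (7/28) * 5 = 35/28
  H: (7/28) * 5 = 35/28
  A: (14/28) * 3 = 42/28
Sum = (35 + 35 + 42)/28 = 112/28

L = 112/28 = 4.0000 bits/symbol


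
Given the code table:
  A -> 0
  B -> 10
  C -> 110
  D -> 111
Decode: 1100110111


Decoding:
110 -> C
0 -> A
110 -> C
111 -> D


Result: CACD


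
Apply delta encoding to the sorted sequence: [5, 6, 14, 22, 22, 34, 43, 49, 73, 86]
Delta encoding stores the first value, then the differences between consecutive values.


First value: 5
Deltas:
  6 - 5 = 1
  14 - 6 = 8
  22 - 14 = 8
  22 - 22 = 0
  34 - 22 = 12
  43 - 34 = 9
  49 - 43 = 6
  73 - 49 = 24
  86 - 73 = 13


Delta encoded: [5, 1, 8, 8, 0, 12, 9, 6, 24, 13]


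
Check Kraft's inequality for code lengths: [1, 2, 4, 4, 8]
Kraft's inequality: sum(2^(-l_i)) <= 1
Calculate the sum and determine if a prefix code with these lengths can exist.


Sum = 2^(-1) + 2^(-2) + 2^(-4) + 2^(-4) + 2^(-8)
    = 0.5 + 0.25 + 0.0625 + 0.0625 + 0.00390625
    = 225/256 = 0.87890625
Since 0.87890625 <= 1, Kraft's inequality IS satisfied.
A prefix code with these lengths CAN exist.

Kraft sum = 0.87890625. Satisfied.


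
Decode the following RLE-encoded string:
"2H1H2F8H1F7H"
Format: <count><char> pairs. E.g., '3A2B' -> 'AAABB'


Expanding each <count><char> pair:
  2H -> 'HH'
  1H -> 'H'
  2F -> 'FF'
  8H -> 'HHHHHHHH'
  1F -> 'F'
  7H -> 'HHHHHHH'

Decoded = HHHFFHHHHHHHHFHHHHHHH


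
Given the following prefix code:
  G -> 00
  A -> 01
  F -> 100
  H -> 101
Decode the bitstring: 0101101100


Decoding step by step:
Bits 01 -> A
Bits 01 -> A
Bits 101 -> H
Bits 100 -> F


Decoded message: AAHF


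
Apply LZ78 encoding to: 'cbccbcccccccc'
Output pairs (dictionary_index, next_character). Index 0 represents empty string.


LZ78 encoding steps:
Dictionary: {0: ''}
Step 1: w='' (idx 0), next='c' -> output (0, 'c'), add 'c' as idx 1
Step 2: w='' (idx 0), next='b' -> output (0, 'b'), add 'b' as idx 2
Step 3: w='c' (idx 1), next='c' -> output (1, 'c'), add 'cc' as idx 3
Step 4: w='b' (idx 2), next='c' -> output (2, 'c'), add 'bc' as idx 4
Step 5: w='cc' (idx 3), next='c' -> output (3, 'c'), add 'ccc' as idx 5
Step 6: w='ccc' (idx 5), next='c' -> output (5, 'c'), add 'cccc' as idx 6


Encoded: [(0, 'c'), (0, 'b'), (1, 'c'), (2, 'c'), (3, 'c'), (5, 'c')]


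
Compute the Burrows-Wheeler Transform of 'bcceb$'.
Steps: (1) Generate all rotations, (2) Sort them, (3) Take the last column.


Rotations (sorted):
  0: $bcceb -> last char: b
  1: b$bcce -> last char: e
  2: bcceb$ -> last char: $
  3: cceb$b -> last char: b
  4: ceb$bc -> last char: c
  5: eb$bcc -> last char: c


BWT = be$bcc


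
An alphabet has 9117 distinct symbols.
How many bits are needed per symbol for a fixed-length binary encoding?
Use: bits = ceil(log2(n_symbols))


log2(9117) = 13.1543
Bracket: 2^13 = 8192 < 9117 <= 2^14 = 16384
So ceil(log2(9117)) = 14

bits = ceil(log2(9117)) = ceil(13.1543) = 14 bits


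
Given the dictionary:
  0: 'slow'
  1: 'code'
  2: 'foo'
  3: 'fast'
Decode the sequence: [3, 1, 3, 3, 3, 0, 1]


Look up each index in the dictionary:
  3 -> 'fast'
  1 -> 'code'
  3 -> 'fast'
  3 -> 'fast'
  3 -> 'fast'
  0 -> 'slow'
  1 -> 'code'

Decoded: "fast code fast fast fast slow code"


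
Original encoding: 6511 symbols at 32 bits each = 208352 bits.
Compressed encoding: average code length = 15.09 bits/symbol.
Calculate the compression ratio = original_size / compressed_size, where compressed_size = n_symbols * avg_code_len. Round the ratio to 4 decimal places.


original_size = n_symbols * orig_bits = 6511 * 32 = 208352 bits
compressed_size = n_symbols * avg_code_len = 6511 * 15.09 = 98250.99 bits
ratio = original_size / compressed_size = 208352 / 98250.99 = 2.1206

Compression ratio = 2.1206


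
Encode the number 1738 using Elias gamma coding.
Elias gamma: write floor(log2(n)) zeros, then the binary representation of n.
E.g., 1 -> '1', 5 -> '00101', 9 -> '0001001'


num_bits = floor(log2(1738)) + 1 = 11
leading_zeros = num_bits - 1 = 10
binary(1738) = 11011001010

Elias gamma(1738) = '0000000000' + '11011001010' = 000000000011011001010 (21 bits)


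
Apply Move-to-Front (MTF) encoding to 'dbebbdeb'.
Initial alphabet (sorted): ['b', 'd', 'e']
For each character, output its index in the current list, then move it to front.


MTF encoding:
'd': index 1 in ['b', 'd', 'e'] -> ['d', 'b', 'e']
'b': index 1 in ['d', 'b', 'e'] -> ['b', 'd', 'e']
'e': index 2 in ['b', 'd', 'e'] -> ['e', 'b', 'd']
'b': index 1 in ['e', 'b', 'd'] -> ['b', 'e', 'd']
'b': index 0 in ['b', 'e', 'd'] -> ['b', 'e', 'd']
'd': index 2 in ['b', 'e', 'd'] -> ['d', 'b', 'e']
'e': index 2 in ['d', 'b', 'e'] -> ['e', 'd', 'b']
'b': index 2 in ['e', 'd', 'b'] -> ['b', 'e', 'd']


Output: [1, 1, 2, 1, 0, 2, 2, 2]


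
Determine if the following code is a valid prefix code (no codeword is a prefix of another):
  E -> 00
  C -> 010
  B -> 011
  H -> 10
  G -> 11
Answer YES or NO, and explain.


Checking each pair (does one codeword prefix another?):
  E='00' vs C='010': no prefix
  E='00' vs B='011': no prefix
  E='00' vs H='10': no prefix
  E='00' vs G='11': no prefix
  C='010' vs E='00': no prefix
  C='010' vs B='011': no prefix
  C='010' vs H='10': no prefix
  C='010' vs G='11': no prefix
  B='011' vs E='00': no prefix
  B='011' vs C='010': no prefix
  B='011' vs H='10': no prefix
  B='011' vs G='11': no prefix
  H='10' vs E='00': no prefix
  H='10' vs C='010': no prefix
  H='10' vs B='011': no prefix
  H='10' vs G='11': no prefix
  G='11' vs E='00': no prefix
  G='11' vs C='010': no prefix
  G='11' vs B='011': no prefix
  G='11' vs H='10': no prefix
No violation found over all pairs.

YES -- this is a valid prefix code. No codeword is a prefix of any other codeword.


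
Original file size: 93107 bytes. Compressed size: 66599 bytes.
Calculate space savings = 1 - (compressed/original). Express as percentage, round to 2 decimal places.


ratio = compressed/original = 66599/93107 = 0.715295
savings = 1 - ratio = 1 - 0.715295 = 0.284705
as a percentage: 0.284705 * 100 = 28.47%

Space savings = 1 - 66599/93107 = 28.47%


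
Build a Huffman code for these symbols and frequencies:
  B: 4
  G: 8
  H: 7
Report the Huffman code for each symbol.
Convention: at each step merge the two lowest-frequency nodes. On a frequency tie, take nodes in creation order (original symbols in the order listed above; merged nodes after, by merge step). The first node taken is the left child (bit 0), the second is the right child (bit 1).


Huffman tree construction:
Step 1: Merge B(4) + H(7) = 11
Step 2: Merge G(8) + (B+H)(11) = 19
Read each symbol's code off the tree from the root (left child = 0, right child = 1).

Codes:
  B: 10 (length 2)
  G: 0 (length 1)
  H: 11 (length 2)
Average code length: 30/19 = 1.5789 bits/symbol


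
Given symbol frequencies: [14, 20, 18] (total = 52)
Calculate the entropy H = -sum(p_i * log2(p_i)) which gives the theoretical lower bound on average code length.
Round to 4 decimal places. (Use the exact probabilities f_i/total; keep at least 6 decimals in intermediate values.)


Per-symbol terms -p_i * log2(p_i) with p_i = f_i/52:
  p = 14/52 = 0.269231: log2(p) = -1.893085, -p*log2(p) = 0.509677
  p = 20/52 = 0.384615: log2(p) = -1.378512, -p*log2(p) = 0.530197
  p = 18/52 = 0.346154: log2(p) = -1.530515, -p*log2(p) = 0.529794
H = 0.509677 + 0.530197 + 0.529794 = 1.569668

H = 1.5697 bits/symbol


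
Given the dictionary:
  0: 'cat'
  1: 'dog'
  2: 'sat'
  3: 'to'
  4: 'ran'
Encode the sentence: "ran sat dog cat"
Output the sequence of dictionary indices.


Look up each word in the dictionary:
  'ran' -> 4
  'sat' -> 2
  'dog' -> 1
  'cat' -> 0

Encoded: [4, 2, 1, 0]


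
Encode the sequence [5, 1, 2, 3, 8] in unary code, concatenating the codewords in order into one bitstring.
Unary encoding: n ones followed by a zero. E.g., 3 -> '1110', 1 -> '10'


Encode each number as n ones followed by a terminating 0:
  5 -> 111110 (6 bits)
  1 -> 10 (2 bits)
  2 -> 110 (3 bits)
  3 -> 1110 (4 bits)
  8 -> 111111110 (9 bits)
Total length = 6 + 2 + 3 + 4 + 9 = 24 bits.

Unary([5, 1, 2, 3, 8]) = 111110101101110111111110 (24 bits)


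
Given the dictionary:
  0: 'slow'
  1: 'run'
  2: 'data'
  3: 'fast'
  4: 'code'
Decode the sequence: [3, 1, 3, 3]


Look up each index in the dictionary:
  3 -> 'fast'
  1 -> 'run'
  3 -> 'fast'
  3 -> 'fast'

Decoded: "fast run fast fast"


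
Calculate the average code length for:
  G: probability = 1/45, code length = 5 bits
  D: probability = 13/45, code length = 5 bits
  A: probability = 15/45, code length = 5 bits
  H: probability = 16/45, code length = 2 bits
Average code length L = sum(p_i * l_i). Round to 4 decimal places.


Weighted contributions p_i * l_i:
  G: (1/45) * 5 = 5/45
  D: (13/45) * 5 = 65/45
  A: (15/45) * 5 = 75/45
  H: (16/45) * 2 = 32/45
Sum = (5 + 65 + 75 + 32)/45 = 177/45

L = 177/45 = 3.9333 bits/symbol


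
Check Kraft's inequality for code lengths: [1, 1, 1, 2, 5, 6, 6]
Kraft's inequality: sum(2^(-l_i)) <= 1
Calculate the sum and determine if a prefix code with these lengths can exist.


Sum = 2^(-1) + 2^(-1) + 2^(-1) + 2^(-2) + 2^(-5) + 2^(-6) + 2^(-6)
    = 0.5 + 0.5 + 0.5 + 0.25 + 0.03125 + 0.015625 + 0.015625
    = 116/64 = 1.8125
Since 1.8125 > 1, Kraft's inequality is NOT satisfied.
A prefix code with these lengths CANNOT exist.

Kraft sum = 1.8125. Not satisfied.


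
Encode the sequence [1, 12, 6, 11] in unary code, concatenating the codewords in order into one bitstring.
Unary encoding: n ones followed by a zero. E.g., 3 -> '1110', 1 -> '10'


Encode each number as n ones followed by a terminating 0:
  1 -> 10 (2 bits)
  12 -> 1111111111110 (13 bits)
  6 -> 1111110 (7 bits)
  11 -> 111111111110 (12 bits)
Total length = 2 + 13 + 7 + 12 = 34 bits.

Unary([1, 12, 6, 11]) = 1011111111111101111110111111111110 (34 bits)


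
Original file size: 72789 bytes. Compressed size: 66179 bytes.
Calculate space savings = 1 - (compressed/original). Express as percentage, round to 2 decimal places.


ratio = compressed/original = 66179/72789 = 0.90919
savings = 1 - ratio = 1 - 0.90919 = 0.09081
as a percentage: 0.09081 * 100 = 9.08%

Space savings = 1 - 66179/72789 = 9.08%


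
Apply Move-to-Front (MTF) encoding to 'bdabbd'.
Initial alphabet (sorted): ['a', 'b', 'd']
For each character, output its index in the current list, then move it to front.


MTF encoding:
'b': index 1 in ['a', 'b', 'd'] -> ['b', 'a', 'd']
'd': index 2 in ['b', 'a', 'd'] -> ['d', 'b', 'a']
'a': index 2 in ['d', 'b', 'a'] -> ['a', 'd', 'b']
'b': index 2 in ['a', 'd', 'b'] -> ['b', 'a', 'd']
'b': index 0 in ['b', 'a', 'd'] -> ['b', 'a', 'd']
'd': index 2 in ['b', 'a', 'd'] -> ['d', 'b', 'a']


Output: [1, 2, 2, 2, 0, 2]


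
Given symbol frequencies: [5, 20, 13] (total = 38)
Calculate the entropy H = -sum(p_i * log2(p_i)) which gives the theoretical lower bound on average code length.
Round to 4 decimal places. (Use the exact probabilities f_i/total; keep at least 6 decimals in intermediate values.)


Per-symbol terms -p_i * log2(p_i) with p_i = f_i/38:
  p = 5/38 = 0.131579: log2(p) = -2.925999, -p*log2(p) = 0.385000
  p = 20/38 = 0.526316: log2(p) = -0.925999, -p*log2(p) = 0.487368
  p = 13/38 = 0.342105: log2(p) = -1.547488, -p*log2(p) = 0.529404
H = 0.385000 + 0.487368 + 0.529404 = 1.401772

H = 1.4018 bits/symbol


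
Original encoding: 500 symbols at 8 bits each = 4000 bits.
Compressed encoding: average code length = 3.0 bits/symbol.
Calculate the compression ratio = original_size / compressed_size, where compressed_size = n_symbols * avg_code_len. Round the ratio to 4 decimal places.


original_size = n_symbols * orig_bits = 500 * 8 = 4000 bits
compressed_size = n_symbols * avg_code_len = 500 * 3.0 = 1500.0 bits
ratio = original_size / compressed_size = 4000 / 1500.0 = 2.6667

Compression ratio = 2.6667


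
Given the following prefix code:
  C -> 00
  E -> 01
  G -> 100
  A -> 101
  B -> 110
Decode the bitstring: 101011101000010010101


Decoding step by step:
Bits 101 -> A
Bits 01 -> E
Bits 110 -> B
Bits 100 -> G
Bits 00 -> C
Bits 100 -> G
Bits 101 -> A
Bits 01 -> E


Decoded message: AEBGCGAE


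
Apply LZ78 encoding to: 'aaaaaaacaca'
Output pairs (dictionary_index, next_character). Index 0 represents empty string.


LZ78 encoding steps:
Dictionary: {0: ''}
Step 1: w='' (idx 0), next='a' -> output (0, 'a'), add 'a' as idx 1
Step 2: w='a' (idx 1), next='a' -> output (1, 'a'), add 'aa' as idx 2
Step 3: w='aa' (idx 2), next='a' -> output (2, 'a'), add 'aaa' as idx 3
Step 4: w='a' (idx 1), next='c' -> output (1, 'c'), add 'ac' as idx 4
Step 5: w='ac' (idx 4), next='a' -> output (4, 'a'), add 'aca' as idx 5


Encoded: [(0, 'a'), (1, 'a'), (2, 'a'), (1, 'c'), (4, 'a')]


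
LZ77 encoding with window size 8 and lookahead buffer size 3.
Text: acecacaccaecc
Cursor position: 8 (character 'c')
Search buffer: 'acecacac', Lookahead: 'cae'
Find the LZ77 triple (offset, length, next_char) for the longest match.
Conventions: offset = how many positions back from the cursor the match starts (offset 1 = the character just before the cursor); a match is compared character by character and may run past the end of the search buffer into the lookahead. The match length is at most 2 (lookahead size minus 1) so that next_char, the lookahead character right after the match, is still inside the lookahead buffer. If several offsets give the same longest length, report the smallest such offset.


Try each offset into the search buffer:
  offset=1 (pos 7, char 'c'): match length 1
  offset=2 (pos 6, char 'a'): match length 0
  offset=3 (pos 5, char 'c'): match length 2
  offset=4 (pos 4, char 'a'): match length 0
  offset=5 (pos 3, char 'c'): match length 2
  offset=6 (pos 2, char 'e'): match length 0
  offset=7 (pos 1, char 'c'): match length 1
  offset=8 (pos 0, char 'a'): match length 0
Longest match has length 2, found at offsets 3, 5; take the smallest, offset 3.
next_char = character at position 8 + 2 = 10 -> 'e'

Best match: offset=3, length=2 (matching 'ca' starting at position 5)
LZ77 triple: (3, 2, 'e')


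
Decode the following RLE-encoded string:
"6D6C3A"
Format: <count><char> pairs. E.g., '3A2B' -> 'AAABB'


Expanding each <count><char> pair:
  6D -> 'DDDDDD'
  6C -> 'CCCCCC'
  3A -> 'AAA'

Decoded = DDDDDDCCCCCCAAA


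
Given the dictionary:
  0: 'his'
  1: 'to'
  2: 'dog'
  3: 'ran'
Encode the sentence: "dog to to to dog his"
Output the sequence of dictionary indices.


Look up each word in the dictionary:
  'dog' -> 2
  'to' -> 1
  'to' -> 1
  'to' -> 1
  'dog' -> 2
  'his' -> 0

Encoded: [2, 1, 1, 1, 2, 0]


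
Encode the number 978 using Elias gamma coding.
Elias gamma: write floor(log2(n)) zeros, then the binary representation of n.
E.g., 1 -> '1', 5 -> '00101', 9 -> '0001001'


num_bits = floor(log2(978)) + 1 = 10
leading_zeros = num_bits - 1 = 9
binary(978) = 1111010010

Elias gamma(978) = '000000000' + '1111010010' = 0000000001111010010 (19 bits)


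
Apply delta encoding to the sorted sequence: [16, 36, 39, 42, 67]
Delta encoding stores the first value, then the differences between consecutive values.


First value: 16
Deltas:
  36 - 16 = 20
  39 - 36 = 3
  42 - 39 = 3
  67 - 42 = 25


Delta encoded: [16, 20, 3, 3, 25]


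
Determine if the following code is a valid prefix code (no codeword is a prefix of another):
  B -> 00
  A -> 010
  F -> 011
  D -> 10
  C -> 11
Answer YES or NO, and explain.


Checking each pair (does one codeword prefix another?):
  B='00' vs A='010': no prefix
  B='00' vs F='011': no prefix
  B='00' vs D='10': no prefix
  B='00' vs C='11': no prefix
  A='010' vs B='00': no prefix
  A='010' vs F='011': no prefix
  A='010' vs D='10': no prefix
  A='010' vs C='11': no prefix
  F='011' vs B='00': no prefix
  F='011' vs A='010': no prefix
  F='011' vs D='10': no prefix
  F='011' vs C='11': no prefix
  D='10' vs B='00': no prefix
  D='10' vs A='010': no prefix
  D='10' vs F='011': no prefix
  D='10' vs C='11': no prefix
  C='11' vs B='00': no prefix
  C='11' vs A='010': no prefix
  C='11' vs F='011': no prefix
  C='11' vs D='10': no prefix
No violation found over all pairs.

YES -- this is a valid prefix code. No codeword is a prefix of any other codeword.


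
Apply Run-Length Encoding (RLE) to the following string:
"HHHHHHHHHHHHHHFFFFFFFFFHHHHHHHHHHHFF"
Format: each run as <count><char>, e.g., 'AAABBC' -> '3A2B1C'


Scanning runs left to right:
  i=0: run of 'H' x 14 -> '14H'
  i=14: run of 'F' x 9 -> '9F'
  i=23: run of 'H' x 11 -> '11H'
  i=34: run of 'F' x 2 -> '2F'

RLE = 14H9F11H2F


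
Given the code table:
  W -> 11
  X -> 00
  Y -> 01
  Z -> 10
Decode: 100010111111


Decoding:
10 -> Z
00 -> X
10 -> Z
11 -> W
11 -> W
11 -> W


Result: ZXZWWW
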